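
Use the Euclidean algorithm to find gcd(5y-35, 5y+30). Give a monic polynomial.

Repeated division with remainder:
  5y-35 = (5y+30) + (-65)
  5y+30 = (-(1/13)y-6/13)(-65) + (0)
The last nonzero remainder is the constant -65, so the polynomials are coprime and gcd = 1.

1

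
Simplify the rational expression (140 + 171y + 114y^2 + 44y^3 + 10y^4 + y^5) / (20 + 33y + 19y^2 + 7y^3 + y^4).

Apply the Euclidean algorithm:
  y^5 + 10y^4 + 44y^3 + 114y^2 + 171y + 140 = (y + 3)(y^4 + 7y^3 + 19y^2 + 33y + 20) + (4y^3 + 24y^2 + 52y + 80)
  y^4 + 7y^3 + 19y^2 + 33y + 20 = ((1/4)y + 1/4)(4y^3 + 24y^2 + 52y + 80) + (0)
Last nonzero remainder: 4y^3 + 24y^2 + 52y + 80. Dividing through by 4 gives the monic gcd y^3 + 6y^2 + 13y + 20.
Cancel y^3 + 6y^2 + 13y + 20 from numerator and denominator to get the reduced form.

(7 + 4y + y^2)/(1 + y)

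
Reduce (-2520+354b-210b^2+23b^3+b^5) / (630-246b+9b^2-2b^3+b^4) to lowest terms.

(12-b+b^2)/(-3+b)

Apply the Euclidean algorithm:
  b^5+23b^3-210b^2+354b-2520 = (b+2)(b^4-2b^3+9b^2-246b+630) + (18b^3+18b^2+216b-3780)
  b^4-2b^3+9b^2-246b+630 = ((1/18)b-1/6)(18b^3+18b^2+216b-3780) + (0)
Last nonzero remainder: 18b^3+18b^2+216b-3780. Dividing through by 18 gives the monic gcd b^3+b^2+12b-210.
Cancel b^3+b^2+12b-210 from numerator and denominator to get the reduced form.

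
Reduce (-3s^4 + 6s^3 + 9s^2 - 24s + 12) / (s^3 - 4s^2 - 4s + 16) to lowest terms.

(-3s^2 + 6s - 3)/(s - 4)

By polynomial division,
  -3s^4 + 6s^3 + 9s^2 - 24s + 12 = (-3s - 6)(s^3 - 4s^2 - 4s + 16) + (-27s^2 + 108)
  s^3 - 4s^2 - 4s + 16 = (-(1/27)s + 4/27)(-27s^2 + 108) + (0)
Last nonzero remainder: -27s^2 + 108. Dividing through by -27 gives the monic gcd s^2 - 4.
Cancel s^2 - 4 from numerator and denominator to get the reduced form.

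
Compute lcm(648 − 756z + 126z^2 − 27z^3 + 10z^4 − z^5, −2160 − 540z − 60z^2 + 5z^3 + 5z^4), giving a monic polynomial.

By polynomial division,
  −z^5 + 10z^4 − 27z^3 + 126z^2 − 756z + 648 = (−(1/5)z + 11/5)(5z^4 + 5z^3 − 60z^2 − 540z − 2160) + (−50z^3 + 150z^2 + 5400)
  5z^4 + 5z^3 − 60z^2 − 540z − 2160 = (−(1/10)z − 2/5)(−50z^3 + 150z^2 + 5400) + (0)
Last nonzero remainder: −50z^3 + 150z^2 + 5400. Dividing through by −50 gives the monic gcd z^3 − 3z^2 − 108.
Then lcm(f, g) = f·g / gcd(f, g); expanding and making the result monic gives the answer.

−2592 + 2376z + 252z^2 − 18z^3 − 13z^4 − 6z^5 + z^6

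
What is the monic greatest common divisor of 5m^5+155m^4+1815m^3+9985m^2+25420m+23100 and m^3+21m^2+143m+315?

m^2+12m+35

Repeated division with remainder:
  5m^5+155m^4+1815m^3+9985m^2+25420m+23100 = (5m^2+50m+50)(m^3+21m^2+143m+315) + (210m^2+2520m+7350)
  m^3+21m^2+143m+315 = ((1/210)m+3/70)(210m^2+2520m+7350) + (0)
Last nonzero remainder: 210m^2+2520m+7350. Dividing through by 210 gives the monic gcd m^2+12m+35.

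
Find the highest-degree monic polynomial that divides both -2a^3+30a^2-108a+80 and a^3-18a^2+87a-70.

Euclidean algorithm in ℚ[a]:
  -2a^3+30a^2-108a+80 = (-2)(a^3-18a^2+87a-70) + (-6a^2+66a-60)
  a^3-18a^2+87a-70 = (-(1/6)a+7/6)(-6a^2+66a-60) + (0)
Last nonzero remainder: -6a^2+66a-60. Dividing through by -6 gives the monic gcd a^2-11a+10.

a^2-11a+10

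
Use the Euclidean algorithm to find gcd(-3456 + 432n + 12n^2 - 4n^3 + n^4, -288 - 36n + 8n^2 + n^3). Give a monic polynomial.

-48 + 2n + n^2

Repeated division with remainder:
  n^4 - 4n^3 + 12n^2 + 432n - 3456 = (n - 12)(n^3 + 8n^2 - 36n - 288) + (144n^2 + 288n - 6912)
  n^3 + 8n^2 - 36n - 288 = ((1/144)n + 1/24)(144n^2 + 288n - 6912) + (0)
Last nonzero remainder: 144n^2 + 288n - 6912. Dividing through by 144 gives the monic gcd n^2 + 2n - 48.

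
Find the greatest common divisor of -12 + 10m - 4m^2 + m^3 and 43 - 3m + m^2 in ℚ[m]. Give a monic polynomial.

1

Euclidean algorithm in ℚ[m]:
  m^3 - 4m^2 + 10m - 12 = (m - 1)(m^2 - 3m + 43) + (-36m + 31)
  m^2 - 3m + 43 = (-(1/36)m + 77/1296)(-36m + 31) + (53341/1296)
  -36m + 31 = (-(46656/53341)m + 40176/53341)(53341/1296) + (0)
The last nonzero remainder is the constant 53341/1296, so the polynomials are coprime and gcd = 1.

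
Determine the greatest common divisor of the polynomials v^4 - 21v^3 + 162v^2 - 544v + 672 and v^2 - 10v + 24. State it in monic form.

v^2 - 10v + 24

Euclidean algorithm in ℚ[v]:
  v^4 - 21v^3 + 162v^2 - 544v + 672 = (v^2 - 11v + 28)(v^2 - 10v + 24) + (0)
The last nonzero remainder v^2 - 10v + 24 is already monic.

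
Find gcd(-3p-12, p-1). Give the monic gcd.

1

Repeated division with remainder:
  -3p-12 = (-3)(p-1) + (-15)
  p-1 = (-(1/15)p+1/15)(-15) + (0)
The last nonzero remainder is the constant -15, so the polynomials are coprime and gcd = 1.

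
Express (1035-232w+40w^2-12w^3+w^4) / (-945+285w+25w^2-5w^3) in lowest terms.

(115-13w+3w^2-w^3)/(-105+20w+5w^2)

By polynomial division,
  w^4-12w^3+40w^2-232w+1035 = (-(1/5)w+7/5)(-5w^3+25w^2+285w-945) + (62w^2-820w+2358)
  -5w^3+25w^2+285w-945 = (-(5/62)w-1275/1922)(62w^2-820w+2358) + (-(66120/961)w+595080/961)
  62w^2-820w+2358 = (-(29791/33060)w+125891/33060)(-(66120/961)w+595080/961) + (0)
Last nonzero remainder: -(66120/961)w+595080/961. Dividing through by -66120/961 gives the monic gcd w-9.
Cancel w-9 from numerator and denominator to get the reduced form.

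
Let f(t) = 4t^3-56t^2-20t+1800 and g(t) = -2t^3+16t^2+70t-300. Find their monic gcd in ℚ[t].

t^2-5t-50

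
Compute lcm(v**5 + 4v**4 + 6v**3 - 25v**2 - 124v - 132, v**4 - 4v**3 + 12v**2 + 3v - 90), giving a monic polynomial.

v**7 + v**6 + 9v**5 + 17v**4 + 41v**3 - 135v**2 - 1464v - 1980

Repeated division with remainder:
  v**5 + 4v**4 + 6v**3 - 25v**2 - 124v - 132 = (v + 8)(v**4 - 4v**3 + 12v**2 + 3v - 90) + (26v**3 - 124v**2 - 58v + 588)
  v**4 - 4v**3 + 12v**2 + 3v - 90 = ((1/26)v + 5/169)(26v**3 - 124v**2 - 58v + 588) + ((3025/169)v**2 - (3025/169)v - 18150/169)
  26v**3 - 124v**2 - 58v + 588 = ((4394/3025)v - 16562/3025)((3025/169)v**2 - (3025/169)v - 18150/169) + (0)
Last nonzero remainder: (3025/169)v**2 - (3025/169)v - 18150/169. Dividing through by 3025/169 gives the monic gcd v**2 - v - 6.
Then lcm(f, g) = f·g / gcd(f, g); expanding and making the result monic gives the answer.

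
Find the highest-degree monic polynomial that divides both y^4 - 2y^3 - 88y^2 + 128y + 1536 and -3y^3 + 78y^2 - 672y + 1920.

Repeated division with remainder:
  y^4 - 2y^3 - 88y^2 + 128y + 1536 = (-(1/3)y - 8)(-3y^3 + 78y^2 - 672y + 1920) + (312y^2 - 4608y + 16896)
  -3y^3 + 78y^2 - 672y + 1920 = (-(1/104)y + 73/676)(312y^2 - 4608y + 16896) + (-(2016/169)y + 16128/169)
  312y^2 - 4608y + 16896 = (-(2197/84)y + 3718/21)(-(2016/169)y + 16128/169) + (0)
Last nonzero remainder: -(2016/169)y + 16128/169. Dividing through by -2016/169 gives the monic gcd y - 8.

y - 8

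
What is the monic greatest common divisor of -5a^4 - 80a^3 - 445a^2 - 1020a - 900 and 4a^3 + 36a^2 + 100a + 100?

Apply the Euclidean algorithm:
  -5a^4 - 80a^3 - 445a^2 - 1020a - 900 = (-(5/4)a - 35/4)(4a^3 + 36a^2 + 100a + 100) + (-5a^2 - 20a - 25)
  4a^3 + 36a^2 + 100a + 100 = (-(4/5)a - 4)(-5a^2 - 20a - 25) + (0)
Last nonzero remainder: -5a^2 - 20a - 25. Dividing through by -5 gives the monic gcd a^2 + 4a + 5.

a^2 + 4a + 5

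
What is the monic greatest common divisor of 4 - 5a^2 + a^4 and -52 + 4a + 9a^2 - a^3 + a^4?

-4 + a^2

Repeated division with remainder:
  a^4 - 5a^2 + 4 = (a^4 - a^3 + 9a^2 + 4a - 52) + (a^3 - 14a^2 - 4a + 56)
  a^4 - a^3 + 9a^2 + 4a - 52 = (a + 13)(a^3 - 14a^2 - 4a + 56) + (195a^2 - 780)
  a^3 - 14a^2 - 4a + 56 = ((1/195)a - 14/195)(195a^2 - 780) + (0)
Last nonzero remainder: 195a^2 - 780. Dividing through by 195 gives the monic gcd a^2 - 4.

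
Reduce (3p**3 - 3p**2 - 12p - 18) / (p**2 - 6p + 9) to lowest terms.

By polynomial division,
  3p**3 - 3p**2 - 12p - 18 = (3p + 15)(p**2 - 6p + 9) + (51p - 153)
  p**2 - 6p + 9 = ((1/51)p - 1/17)(51p - 153) + (0)
Last nonzero remainder: 51p - 153. Dividing through by 51 gives the monic gcd p - 3.
Cancel p - 3 from numerator and denominator to get the reduced form.

(3p**2 + 6p + 6)/(p - 3)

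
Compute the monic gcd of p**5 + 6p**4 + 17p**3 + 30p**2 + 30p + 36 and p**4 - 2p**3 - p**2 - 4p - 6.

Repeated division with remainder:
  p**5 + 6p**4 + 17p**3 + 30p**2 + 30p + 36 = (p + 8)(p**4 - 2p**3 - p**2 - 4p - 6) + (34p**3 + 42p**2 + 68p + 84)
  p**4 - 2p**3 - p**2 - 4p - 6 = ((1/34)p - 55/578)(34p**3 + 42p**2 + 68p + 84) + ((288/289)p**2 + 576/289)
  34p**3 + 42p**2 + 68p + 84 = ((4913/144)p + 2023/48)((288/289)p**2 + 576/289) + (0)
Last nonzero remainder: (288/289)p**2 + 576/289. Dividing through by 288/289 gives the monic gcd p**2 + 2.

p**2 + 2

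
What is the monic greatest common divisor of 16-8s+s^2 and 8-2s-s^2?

Euclidean algorithm in ℚ[s]:
  s^2-8s+16 = (-1)(-s^2-2s+8) + (-10s+24)
  -s^2-2s+8 = ((1/10)s+11/25)(-10s+24) + (-64/25)
  -10s+24 = ((125/32)s-75/8)(-64/25) + (0)
The last nonzero remainder is the constant -64/25, so the polynomials are coprime and gcd = 1.

1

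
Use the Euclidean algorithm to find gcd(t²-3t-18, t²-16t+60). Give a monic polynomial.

t-6

By polynomial division,
  t²-3t-18 = (t²-16t+60) + (13t-78)
  t²-16t+60 = ((1/13)t-10/13)(13t-78) + (0)
Last nonzero remainder: 13t-78. Dividing through by 13 gives the monic gcd t-6.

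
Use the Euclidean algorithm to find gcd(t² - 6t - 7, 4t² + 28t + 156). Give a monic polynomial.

Euclidean algorithm in ℚ[t]:
  t² - 6t - 7 = (1/4)(4t² + 28t + 156) + (-13t - 46)
  4t² + 28t + 156 = (-(4/13)t - 180/169)(-13t - 46) + (18084/169)
  -13t - 46 = (-(2197/18084)t - 3887/9042)(18084/169) + (0)
The last nonzero remainder is the constant 18084/169, so the polynomials are coprime and gcd = 1.

1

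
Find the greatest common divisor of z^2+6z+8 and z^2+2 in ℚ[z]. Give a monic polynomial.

Euclidean algorithm in ℚ[z]:
  z^2+6z+8 = (z^2+2) + (6z+6)
  z^2+2 = ((1/6)z-1/6)(6z+6) + (3)
  6z+6 = (2z+2)(3) + (0)
The last nonzero remainder is the constant 3, so the polynomials are coprime and gcd = 1.

1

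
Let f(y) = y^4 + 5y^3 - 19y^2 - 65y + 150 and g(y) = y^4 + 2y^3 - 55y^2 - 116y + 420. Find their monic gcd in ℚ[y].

Euclidean algorithm in ℚ[y]:
  y^4 + 5y^3 - 19y^2 - 65y + 150 = (y^4 + 2y^3 - 55y^2 - 116y + 420) + (3y^3 + 36y^2 + 51y - 270)
  y^4 + 2y^3 - 55y^2 - 116y + 420 = ((1/3)y - 10/3)(3y^3 + 36y^2 + 51y - 270) + (48y^2 + 144y - 480)
  3y^3 + 36y^2 + 51y - 270 = ((1/16)y + 9/16)(48y^2 + 144y - 480) + (0)
Last nonzero remainder: 48y^2 + 144y - 480. Dividing through by 48 gives the monic gcd y^2 + 3y - 10.

y^2 + 3y - 10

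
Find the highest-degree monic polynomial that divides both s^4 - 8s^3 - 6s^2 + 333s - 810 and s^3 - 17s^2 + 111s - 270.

Euclidean algorithm in ℚ[s]:
  s^4 - 8s^3 - 6s^2 + 333s - 810 = (s + 9)(s^3 - 17s^2 + 111s - 270) + (36s^2 - 396s + 1620)
  s^3 - 17s^2 + 111s - 270 = ((1/36)s - 1/6)(36s^2 - 396s + 1620) + (0)
Last nonzero remainder: 36s^2 - 396s + 1620. Dividing through by 36 gives the monic gcd s^2 - 11s + 45.

s^2 - 11s + 45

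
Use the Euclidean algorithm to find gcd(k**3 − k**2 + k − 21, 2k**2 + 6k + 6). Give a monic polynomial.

1

Euclidean algorithm in ℚ[k]:
  k**3 − k**2 + k − 21 = ((1/2)k − 2)(2k**2 + 6k + 6) + (10k − 9)
  2k**2 + 6k + 6 = ((1/5)k + 39/50)(10k − 9) + (651/50)
  10k − 9 = ((500/651)k − 150/217)(651/50) + (0)
The last nonzero remainder is the constant 651/50, so the polynomials are coprime and gcd = 1.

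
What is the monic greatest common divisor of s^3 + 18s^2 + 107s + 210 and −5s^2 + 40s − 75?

1

By polynomial division,
  s^3 + 18s^2 + 107s + 210 = (−(1/5)s − 26/5)(−5s^2 + 40s − 75) + (300s − 180)
  −5s^2 + 40s − 75 = (−(1/60)s + 37/300)(300s − 180) + (−264/5)
  300s − 180 = (−(125/22)s + 75/22)(−264/5) + (0)
The last nonzero remainder is the constant −264/5, so the polynomials are coprime and gcd = 1.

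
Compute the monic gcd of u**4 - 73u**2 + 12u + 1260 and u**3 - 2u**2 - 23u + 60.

u + 5

Repeated division with remainder:
  u**4 - 73u**2 + 12u + 1260 = (u + 2)(u**3 - 2u**2 - 23u + 60) + (-46u**2 - 2u + 1140)
  u**3 - 2u**2 - 23u + 60 = (-(1/46)u + 47/1058)(-46u**2 - 2u + 1140) + ((990/529)u + 4950/529)
  -46u**2 - 2u + 1140 = (-(12167/495)u + 20102/165)((990/529)u + 4950/529) + (0)
Last nonzero remainder: (990/529)u + 4950/529. Dividing through by 990/529 gives the monic gcd u + 5.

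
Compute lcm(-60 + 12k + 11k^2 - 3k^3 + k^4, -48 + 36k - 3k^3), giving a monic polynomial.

480 - 216k - 124k^2 + 58k^3 - 3k^4 - k^5 + k^6

Euclidean algorithm in ℚ[k]:
  k^4 - 3k^3 + 11k^2 + 12k - 60 = (-(1/3)k + 1)(-3k^3 + 36k - 48) + (23k^2 - 40k - 12)
  -3k^3 + 36k - 48 = (-(3/23)k - 120/529)(23k^2 - 40k - 12) + ((13416/529)k - 26832/529)
  23k^2 - 40k - 12 = ((12167/13416)k + 529/2236)((13416/529)k - 26832/529) + (0)
Last nonzero remainder: (13416/529)k - 26832/529. Dividing through by 13416/529 gives the monic gcd k - 2.
Then lcm(f, g) = f·g / gcd(f, g); expanding and making the result monic gives the answer.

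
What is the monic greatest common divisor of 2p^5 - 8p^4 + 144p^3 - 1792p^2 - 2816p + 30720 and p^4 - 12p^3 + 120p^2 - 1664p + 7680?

p^3 - 4p^2 + 88p - 960

Euclidean algorithm in ℚ[p]:
  2p^5 - 8p^4 + 144p^3 - 1792p^2 - 2816p + 30720 = (2p + 16)(p^4 - 12p^3 + 120p^2 - 1664p + 7680) + (96p^3 - 384p^2 + 8448p - 92160)
  p^4 - 12p^3 + 120p^2 - 1664p + 7680 = ((1/96)p - 1/12)(96p^3 - 384p^2 + 8448p - 92160) + (0)
Last nonzero remainder: 96p^3 - 384p^2 + 8448p - 92160. Dividing through by 96 gives the monic gcd p^3 - 4p^2 + 88p - 960.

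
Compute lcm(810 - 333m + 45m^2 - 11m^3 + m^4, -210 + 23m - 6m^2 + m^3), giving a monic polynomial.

By polynomial division,
  m^4 - 11m^3 + 45m^2 - 333m + 810 = (m - 5)(m^3 - 6m^2 + 23m - 210) + (-8m^2 - 8m - 240)
  m^3 - 6m^2 + 23m - 210 = (-(1/8)m + 7/8)(-8m^2 - 8m - 240) + (0)
Last nonzero remainder: -8m^2 - 8m - 240. Dividing through by -8 gives the monic gcd m^2 + m + 30.
Then lcm(f, g) = f·g / gcd(f, g); expanding and making the result monic gives the answer.

-5670 + 3141m - 648m^2 + 122m^3 - 18m^4 + m^5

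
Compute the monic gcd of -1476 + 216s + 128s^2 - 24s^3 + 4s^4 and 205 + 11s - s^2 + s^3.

Repeated division with remainder:
  4s^4 - 24s^3 + 128s^2 + 216s - 1476 = (4s - 20)(s^3 - s^2 + 11s + 205) + (64s^2 - 384s + 2624)
  s^3 - s^2 + 11s + 205 = ((1/64)s + 5/64)(64s^2 - 384s + 2624) + (0)
Last nonzero remainder: 64s^2 - 384s + 2624. Dividing through by 64 gives the monic gcd s^2 - 6s + 41.

41 - 6s + s^2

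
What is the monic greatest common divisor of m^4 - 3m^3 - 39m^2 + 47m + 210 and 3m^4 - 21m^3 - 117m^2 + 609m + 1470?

m^3 - 39m - 70

Repeated division with remainder:
  m^4 - 3m^3 - 39m^2 + 47m + 210 = (1/3)(3m^4 - 21m^3 - 117m^2 + 609m + 1470) + (4m^3 - 156m - 280)
  3m^4 - 21m^3 - 117m^2 + 609m + 1470 = ((3/4)m - 21/4)(4m^3 - 156m - 280) + (0)
Last nonzero remainder: 4m^3 - 156m - 280. Dividing through by 4 gives the monic gcd m^3 - 39m - 70.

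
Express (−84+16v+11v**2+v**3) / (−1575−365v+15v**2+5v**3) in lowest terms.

(−12+4v+v**2)/(−225−20v+5v**2)

Repeated division with remainder:
  v**3+11v**2+16v−84 = (1/5)(5v**3+15v**2−365v−1575) + (8v**2+89v+231)
  5v**3+15v**2−365v−1575 = ((5/8)v−325/64)(8v**2+89v+231) + (−(3675/64)v−25725/64)
  8v**2+89v+231 = (−(512/3675)v−704/1225)(−(3675/64)v−25725/64) + (0)
Last nonzero remainder: −(3675/64)v−25725/64. Dividing through by −3675/64 gives the monic gcd v+7.
Cancel v+7 from numerator and denominator to get the reduced form.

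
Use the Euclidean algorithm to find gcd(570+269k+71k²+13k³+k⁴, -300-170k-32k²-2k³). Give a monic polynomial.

Euclidean algorithm in ℚ[k]:
  k⁴+13k³+71k²+269k+570 = (-(1/2)k+3/2)(-2k³-32k²-170k-300) + (34k²+374k+1020)
  -2k³-32k²-170k-300 = (-(1/17)k-5/17)(34k²+374k+1020) + (0)
Last nonzero remainder: 34k²+374k+1020. Dividing through by 34 gives the monic gcd k²+11k+30.

30+11k+k²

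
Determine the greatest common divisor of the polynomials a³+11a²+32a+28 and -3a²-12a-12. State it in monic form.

Euclidean algorithm in ℚ[a]:
  a³+11a²+32a+28 = (-(1/3)a-7/3)(-3a²-12a-12) + (0)
Last nonzero remainder: -3a²-12a-12. Dividing through by -3 gives the monic gcd a²+4a+4.

a²+4a+4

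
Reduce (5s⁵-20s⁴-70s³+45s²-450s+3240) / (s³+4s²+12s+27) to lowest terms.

(5s³-25s²-90s+360)/(s+3)

By polynomial division,
  5s⁵-20s⁴-70s³+45s²-450s+3240 = (5s²-40s+30)(s³+4s²+12s+27) + (270s²+270s+2430)
  s³+4s²+12s+27 = ((1/270)s+1/90)(270s²+270s+2430) + (0)
Last nonzero remainder: 270s²+270s+2430. Dividing through by 270 gives the monic gcd s²+s+9.
Cancel s²+s+9 from numerator and denominator to get the reduced form.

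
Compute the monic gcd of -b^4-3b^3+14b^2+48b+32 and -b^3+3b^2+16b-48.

b^2-16

Euclidean algorithm in ℚ[b]:
  -b^4-3b^3+14b^2+48b+32 = (b+6)(-b^3+3b^2+16b-48) + (-20b^2+320)
  -b^3+3b^2+16b-48 = ((1/20)b-3/20)(-20b^2+320) + (0)
Last nonzero remainder: -20b^2+320. Dividing through by -20 gives the monic gcd b^2-16.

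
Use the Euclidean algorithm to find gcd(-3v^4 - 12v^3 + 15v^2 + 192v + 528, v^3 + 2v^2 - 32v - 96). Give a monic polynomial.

v + 4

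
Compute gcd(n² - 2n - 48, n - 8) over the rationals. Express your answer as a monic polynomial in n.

Euclidean algorithm in ℚ[n]:
  n² - 2n - 48 = (n + 6)(n - 8) + (0)
The last nonzero remainder n - 8 is already monic.

n - 8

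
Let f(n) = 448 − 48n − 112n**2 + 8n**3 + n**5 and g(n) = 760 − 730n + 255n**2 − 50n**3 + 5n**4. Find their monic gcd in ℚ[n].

By polynomial division,
  n**5 + 8n**3 − 112n**2 − 48n + 448 = ((1/5)n + 2)(5n**4 − 50n**3 + 255n**2 − 730n + 760) + (57n**3 − 476n**2 + 1260n − 1072)
  5n**4 − 50n**3 + 255n**2 − 730n + 760 = ((5/57)n − 470/3249)(57n**3 − 476n**2 + 1260n − 1072) + ((245675/3249)n**2 − (491350/1083)n + 1965400/3249)
  57n**3 − 476n**2 + 1260n − 1072 = ((185193/245675)n − 435366/245675)((245675/3249)n**2 − (491350/1083)n + 1965400/3249) + (0)
Last nonzero remainder: (245675/3249)n**2 − (491350/1083)n + 1965400/3249. Dividing through by 245675/3249 gives the monic gcd n**2 − 6n + 8.

8 − 6n + n**2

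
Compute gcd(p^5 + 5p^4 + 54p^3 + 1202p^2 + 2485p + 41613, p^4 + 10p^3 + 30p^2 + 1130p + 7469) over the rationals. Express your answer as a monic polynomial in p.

Repeated division with remainder:
  p^5 + 5p^4 + 54p^3 + 1202p^2 + 2485p + 41613 = (p - 5)(p^4 + 10p^3 + 30p^2 + 1130p + 7469) + (74p^3 + 222p^2 + 666p + 78958)
  p^4 + 10p^3 + 30p^2 + 1130p + 7469 = ((1/74)p + 7/74)(74p^3 + 222p^2 + 666p + 78958) + (0)
Last nonzero remainder: 74p^3 + 222p^2 + 666p + 78958. Dividing through by 74 gives the monic gcd p^3 + 3p^2 + 9p + 1067.

p^3 + 3p^2 + 9p + 1067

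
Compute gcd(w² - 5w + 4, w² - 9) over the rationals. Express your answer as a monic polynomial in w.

Repeated division with remainder:
  w² - 5w + 4 = (w² - 9) + (-5w + 13)
  w² - 9 = (-(1/5)w - 13/25)(-5w + 13) + (-56/25)
  -5w + 13 = ((125/56)w - 325/56)(-56/25) + (0)
The last nonzero remainder is the constant -56/25, so the polynomials are coprime and gcd = 1.

1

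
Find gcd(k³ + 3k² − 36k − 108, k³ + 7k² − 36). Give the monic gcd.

k² + 9k + 18

Repeated division with remainder:
  k³ + 3k² − 36k − 108 = (k³ + 7k² − 36) + (−4k² − 36k − 72)
  k³ + 7k² − 36 = (−(1/4)k + 1/2)(−4k² − 36k − 72) + (0)
Last nonzero remainder: −4k² − 36k − 72. Dividing through by −4 gives the monic gcd k² + 9k + 18.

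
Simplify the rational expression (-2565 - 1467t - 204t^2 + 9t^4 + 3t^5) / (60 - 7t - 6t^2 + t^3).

Repeated division with remainder:
  3t^5 + 9t^4 - 204t^2 - 1467t - 2565 = (3t^2 + 27t + 183)(t^3 - 6t^2 - 7t + 60) + (903t^2 - 1806t - 13545)
  t^3 - 6t^2 - 7t + 60 = ((1/903)t - 4/903)(903t^2 - 1806t - 13545) + (0)
Last nonzero remainder: 903t^2 - 1806t - 13545. Dividing through by 903 gives the monic gcd t^2 - 2t - 15.
Cancel t^2 - 2t - 15 from numerator and denominator to get the reduced form.

(171 + 75t + 15t^2 + 3t^3)/(-4 + t)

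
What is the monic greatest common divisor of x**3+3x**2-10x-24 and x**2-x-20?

Apply the Euclidean algorithm:
  x**3+3x**2-10x-24 = (x+4)(x**2-x-20) + (14x+56)
  x**2-x-20 = ((1/14)x-5/14)(14x+56) + (0)
Last nonzero remainder: 14x+56. Dividing through by 14 gives the monic gcd x+4.

x+4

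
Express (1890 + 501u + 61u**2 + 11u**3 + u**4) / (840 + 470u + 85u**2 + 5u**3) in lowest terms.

(45 - 2u + u**2)/(20 + 5u)

Apply the Euclidean algorithm:
  u**4 + 11u**3 + 61u**2 + 501u + 1890 = ((1/5)u - 6/5)(5u**3 + 85u**2 + 470u + 840) + (69u**2 + 897u + 2898)
  5u**3 + 85u**2 + 470u + 840 = ((5/69)u + 20/69)(69u**2 + 897u + 2898) + (0)
Last nonzero remainder: 69u**2 + 897u + 2898. Dividing through by 69 gives the monic gcd u**2 + 13u + 42.
Cancel u**2 + 13u + 42 from numerator and denominator to get the reduced form.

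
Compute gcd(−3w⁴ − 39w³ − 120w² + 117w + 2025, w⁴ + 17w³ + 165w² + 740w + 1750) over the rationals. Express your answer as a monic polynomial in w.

Apply the Euclidean algorithm:
  −3w⁴ − 39w³ − 120w² + 117w + 2025 = (−3)(w⁴ + 17w³ + 165w² + 740w + 1750) + (12w³ + 375w² + 2337w + 7275)
  w⁴ + 17w³ + 165w² + 740w + 1750 = ((1/12)w − 19/16)(12w³ + 375w² + 2337w + 7275) + ((6649/16)w² + (46543/16)w + 166225/16)
  12w³ + 375w² + 2337w + 7275 = ((192/6649)w + 4656/6649)((6649/16)w² + (46543/16)w + 166225/16) + (0)
Last nonzero remainder: (6649/16)w² + (46543/16)w + 166225/16. Dividing through by 6649/16 gives the monic gcd w² + 7w + 25.

w² + 7w + 25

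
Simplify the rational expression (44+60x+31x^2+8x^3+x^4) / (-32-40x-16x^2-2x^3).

(-11-4x-x^2)/(8+2x)

Apply the Euclidean algorithm:
  x^4+8x^3+31x^2+60x+44 = (-(1/2)x)(-2x^3-16x^2-40x-32) + (11x^2+44x+44)
  -2x^3-16x^2-40x-32 = (-(2/11)x-8/11)(11x^2+44x+44) + (0)
Last nonzero remainder: 11x^2+44x+44. Dividing through by 11 gives the monic gcd x^2+4x+4.
Cancel x^2+4x+4 from numerator and denominator to get the reduced form.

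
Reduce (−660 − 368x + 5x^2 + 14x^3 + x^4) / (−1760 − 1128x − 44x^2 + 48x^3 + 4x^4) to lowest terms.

(6 + x)/(16 + 4x)

Repeated division with remainder:
  x^4 + 14x^3 + 5x^2 − 368x − 660 = (1/4)(4x^4 + 48x^3 − 44x^2 − 1128x − 1760) + (2x^3 + 16x^2 − 86x − 220)
  4x^4 + 48x^3 − 44x^2 − 1128x − 1760 = (2x + 8)(2x^3 + 16x^2 − 86x − 220) + (0)
Last nonzero remainder: 2x^3 + 16x^2 − 86x − 220. Dividing through by 2 gives the monic gcd x^3 + 8x^2 − 43x − 110.
Cancel x^3 + 8x^2 − 43x − 110 from numerator and denominator to get the reduced form.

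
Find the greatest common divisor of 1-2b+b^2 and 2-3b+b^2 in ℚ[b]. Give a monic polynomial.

Euclidean algorithm in ℚ[b]:
  b^2-2b+1 = (b^2-3b+2) + (b-1)
  b^2-3b+2 = (b-2)(b-1) + (0)
The last nonzero remainder b-1 is already monic.

-1+b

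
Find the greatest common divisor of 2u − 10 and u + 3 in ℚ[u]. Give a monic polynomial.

Euclidean algorithm in ℚ[u]:
  2u − 10 = (2)(u + 3) + (−16)
  u + 3 = (−(1/16)u − 3/16)(−16) + (0)
The last nonzero remainder is the constant −16, so the polynomials are coprime and gcd = 1.

1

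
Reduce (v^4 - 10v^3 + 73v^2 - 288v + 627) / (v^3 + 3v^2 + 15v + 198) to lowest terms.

Euclidean algorithm in ℚ[v]:
  v^4 - 10v^3 + 73v^2 - 288v + 627 = (v - 13)(v^3 + 3v^2 + 15v + 198) + (97v^2 - 291v + 3201)
  v^3 + 3v^2 + 15v + 198 = ((1/97)v + 6/97)(97v^2 - 291v + 3201) + (0)
Last nonzero remainder: 97v^2 - 291v + 3201. Dividing through by 97 gives the monic gcd v^2 - 3v + 33.
Cancel v^2 - 3v + 33 from numerator and denominator to get the reduced form.

(v^2 - 7v + 19)/(v + 6)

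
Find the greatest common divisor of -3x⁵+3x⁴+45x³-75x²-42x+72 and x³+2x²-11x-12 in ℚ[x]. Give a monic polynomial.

Repeated division with remainder:
  -3x⁵+3x⁴+45x³-75x²-42x+72 = (-3x²+9x-6)(x³+2x²-11x-12) + (0)
The last nonzero remainder x³+2x²-11x-12 is already monic.

x³+2x²-11x-12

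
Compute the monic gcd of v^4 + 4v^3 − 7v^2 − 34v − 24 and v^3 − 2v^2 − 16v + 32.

Repeated division with remainder:
  v^4 + 4v^3 − 7v^2 − 34v − 24 = (v + 6)(v^3 − 2v^2 − 16v + 32) + (21v^2 + 30v − 216)
  v^3 − 2v^2 − 16v + 32 = ((1/21)v − 8/49)(21v^2 + 30v − 216) + (−(40/49)v − 160/49)
  21v^2 + 30v − 216 = (−(1029/40)v + 1323/20)(−(40/49)v − 160/49) + (0)
Last nonzero remainder: −(40/49)v − 160/49. Dividing through by −40/49 gives the monic gcd v + 4.

v + 4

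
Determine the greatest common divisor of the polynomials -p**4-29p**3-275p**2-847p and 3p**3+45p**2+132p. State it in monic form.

Apply the Euclidean algorithm:
  -p**4-29p**3-275p**2-847p = (-(1/3)p-14/3)(3p**3+45p**2+132p) + (-21p**2-231p)
  3p**3+45p**2+132p = (-(1/7)p-4/7)(-21p**2-231p) + (0)
Last nonzero remainder: -21p**2-231p. Dividing through by -21 gives the monic gcd p**2+11p.

p**2+11p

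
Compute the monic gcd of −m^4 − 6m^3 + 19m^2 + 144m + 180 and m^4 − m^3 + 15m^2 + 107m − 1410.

Apply the Euclidean algorithm:
  −m^4 − 6m^3 + 19m^2 + 144m + 180 = (−1)(m^4 − m^3 + 15m^2 + 107m − 1410) + (−7m^3 + 34m^2 + 251m − 1230)
  m^4 − m^3 + 15m^2 + 107m − 1410 = (−(1/7)m − 27/49)(−7m^3 + 34m^2 + 251m − 1230) + ((3410/49)m^2 + (3410/49)m − 102300/49)
  −7m^3 + 34m^2 + 251m − 1230 = (−(343/3410)m + 2009/3410)((3410/49)m^2 + (3410/49)m − 102300/49) + (0)
Last nonzero remainder: (3410/49)m^2 + (3410/49)m − 102300/49. Dividing through by 3410/49 gives the monic gcd m^2 + m − 30.

m^2 + m − 30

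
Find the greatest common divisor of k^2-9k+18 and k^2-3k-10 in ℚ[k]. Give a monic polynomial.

1

Repeated division with remainder:
  k^2-9k+18 = (k^2-3k-10) + (-6k+28)
  k^2-3k-10 = (-(1/6)k-5/18)(-6k+28) + (-20/9)
  -6k+28 = ((27/10)k-63/5)(-20/9) + (0)
The last nonzero remainder is the constant -20/9, so the polynomials are coprime and gcd = 1.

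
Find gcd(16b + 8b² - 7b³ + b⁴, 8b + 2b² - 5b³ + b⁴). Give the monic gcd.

-4b - 3b² + b³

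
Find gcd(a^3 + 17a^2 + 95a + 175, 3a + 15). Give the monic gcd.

By polynomial division,
  a^3 + 17a^2 + 95a + 175 = ((1/3)a^2 + 4a + 35/3)(3a + 15) + (0)
Last nonzero remainder: 3a + 15. Dividing through by 3 gives the monic gcd a + 5.

a + 5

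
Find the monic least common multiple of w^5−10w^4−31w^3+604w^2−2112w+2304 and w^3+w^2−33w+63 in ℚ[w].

w^6−3w^5−101w^4+387w^3+2116w^2−12480w+16128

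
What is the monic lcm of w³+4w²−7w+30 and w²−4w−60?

Euclidean algorithm in ℚ[w]:
  w³+4w²−7w+30 = (w+8)(w²−4w−60) + (85w+510)
  w²−4w−60 = ((1/85)w−2/17)(85w+510) + (0)
Last nonzero remainder: 85w+510. Dividing through by 85 gives the monic gcd w+6.
Then lcm(f, g) = f·g / gcd(f, g); expanding and making the result monic gives the answer.

w⁴−6w³−47w²+100w−300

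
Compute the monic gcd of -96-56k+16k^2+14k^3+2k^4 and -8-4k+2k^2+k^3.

-4+k^2

Euclidean algorithm in ℚ[k]:
  2k^4+14k^3+16k^2-56k-96 = (2k+10)(k^3+2k^2-4k-8) + (4k^2-16)
  k^3+2k^2-4k-8 = ((1/4)k+1/2)(4k^2-16) + (0)
Last nonzero remainder: 4k^2-16. Dividing through by 4 gives the monic gcd k^2-4.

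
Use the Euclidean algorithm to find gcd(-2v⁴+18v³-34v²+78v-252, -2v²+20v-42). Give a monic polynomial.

Repeated division with remainder:
  -2v⁴+18v³-34v²+78v-252 = (v²+v+6)(-2v²+20v-42) + (0)
Last nonzero remainder: -2v²+20v-42. Dividing through by -2 gives the monic gcd v²-10v+21.

v²-10v+21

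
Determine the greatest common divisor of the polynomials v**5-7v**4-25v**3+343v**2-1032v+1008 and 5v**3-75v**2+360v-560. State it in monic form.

v**2-8v+16

Repeated division with remainder:
  v**5-7v**4-25v**3+343v**2-1032v+1008 = ((1/5)v**2+(8/5)v+23/5)(5v**3-75v**2+360v-560) + (224v**2-1792v+3584)
  5v**3-75v**2+360v-560 = ((5/224)v-5/32)(224v**2-1792v+3584) + (0)
Last nonzero remainder: 224v**2-1792v+3584. Dividing through by 224 gives the monic gcd v**2-8v+16.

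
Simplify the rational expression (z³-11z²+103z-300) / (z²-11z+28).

(z²-7z+75)/(z-7)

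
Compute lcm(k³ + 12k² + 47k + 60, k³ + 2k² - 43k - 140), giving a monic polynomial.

By polynomial division,
  k³ + 12k² + 47k + 60 = (k³ + 2k² - 43k - 140) + (10k² + 90k + 200)
  k³ + 2k² - 43k - 140 = ((1/10)k - 7/10)(10k² + 90k + 200) + (0)
Last nonzero remainder: 10k² + 90k + 200. Dividing through by 10 gives the monic gcd k² + 9k + 20.
Then lcm(f, g) = f·g / gcd(f, g); expanding and making the result monic gives the answer.

k⁴ + 5k³ - 37k² - 269k - 420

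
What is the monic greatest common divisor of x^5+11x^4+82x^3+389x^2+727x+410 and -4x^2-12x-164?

x^2+3x+41

By polynomial division,
  x^5+11x^4+82x^3+389x^2+727x+410 = (-(1/4)x^3-2x^2-(17/4)x-5/2)(-4x^2-12x-164) + (0)
Last nonzero remainder: -4x^2-12x-164. Dividing through by -4 gives the monic gcd x^2+3x+41.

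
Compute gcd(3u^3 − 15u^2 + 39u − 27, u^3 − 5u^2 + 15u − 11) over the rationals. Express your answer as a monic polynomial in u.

u − 1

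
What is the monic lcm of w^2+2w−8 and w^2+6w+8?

w^3+4w^2−4w−16

Euclidean algorithm in ℚ[w]:
  w^2+2w−8 = (w^2+6w+8) + (−4w−16)
  w^2+6w+8 = (−(1/4)w−1/2)(−4w−16) + (0)
Last nonzero remainder: −4w−16. Dividing through by −4 gives the monic gcd w+4.
Then lcm(f, g) = f·g / gcd(f, g); expanding and making the result monic gives the answer.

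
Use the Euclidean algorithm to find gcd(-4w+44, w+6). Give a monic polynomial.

1

By polynomial division,
  -4w+44 = (-4)(w+6) + (68)
  w+6 = ((1/68)w+3/34)(68) + (0)
The last nonzero remainder is the constant 68, so the polynomials are coprime and gcd = 1.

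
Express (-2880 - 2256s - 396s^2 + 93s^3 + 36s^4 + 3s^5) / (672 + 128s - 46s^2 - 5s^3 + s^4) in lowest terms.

(-180 - 51s + 12s^2 + 3s^3)/(42 - 13s + s^2)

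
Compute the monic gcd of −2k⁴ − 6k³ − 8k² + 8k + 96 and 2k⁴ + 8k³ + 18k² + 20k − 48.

k³ + 5k² + 14k + 24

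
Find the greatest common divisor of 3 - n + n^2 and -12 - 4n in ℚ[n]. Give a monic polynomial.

1

By polynomial division,
  n^2 - n + 3 = (-(1/4)n + 1)(-4n - 12) + (15)
  -4n - 12 = (-(4/15)n - 4/5)(15) + (0)
The last nonzero remainder is the constant 15, so the polynomials are coprime and gcd = 1.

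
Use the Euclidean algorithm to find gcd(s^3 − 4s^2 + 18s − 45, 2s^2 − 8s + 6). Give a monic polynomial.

s − 3

By polynomial division,
  s^3 − 4s^2 + 18s − 45 = ((1/2)s)(2s^2 − 8s + 6) + (15s − 45)
  2s^2 − 8s + 6 = ((2/15)s − 2/15)(15s − 45) + (0)
Last nonzero remainder: 15s − 45. Dividing through by 15 gives the monic gcd s − 3.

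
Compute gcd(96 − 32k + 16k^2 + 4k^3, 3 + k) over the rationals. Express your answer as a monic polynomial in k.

1

Apply the Euclidean algorithm:
  4k^3 + 16k^2 − 32k + 96 = (4k^2 + 4k − 44)(k + 3) + (228)
  k + 3 = ((1/228)k + 1/76)(228) + (0)
The last nonzero remainder is the constant 228, so the polynomials are coprime and gcd = 1.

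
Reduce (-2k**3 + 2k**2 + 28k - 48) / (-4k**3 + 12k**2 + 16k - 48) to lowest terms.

Repeated division with remainder:
  -2k**3 + 2k**2 + 28k - 48 = (1/2)(-4k**3 + 12k**2 + 16k - 48) + (-4k**2 + 20k - 24)
  -4k**3 + 12k**2 + 16k - 48 = (k + 2)(-4k**2 + 20k - 24) + (0)
Last nonzero remainder: -4k**2 + 20k - 24. Dividing through by -4 gives the monic gcd k**2 - 5k + 6.
Cancel k**2 - 5k + 6 from numerator and denominator to get the reduced form.

(k + 4)/(2k + 4)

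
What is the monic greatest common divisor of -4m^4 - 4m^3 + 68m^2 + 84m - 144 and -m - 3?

m + 3

Repeated division with remainder:
  -4m^4 - 4m^3 + 68m^2 + 84m - 144 = (4m^3 - 8m^2 - 44m + 48)(-m - 3) + (0)
Last nonzero remainder: -m - 3. Dividing through by -1 gives the monic gcd m + 3.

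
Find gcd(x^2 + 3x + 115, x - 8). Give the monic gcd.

1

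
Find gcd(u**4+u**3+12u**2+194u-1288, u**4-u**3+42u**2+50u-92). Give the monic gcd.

u**2-2u+46

By polynomial division,
  u**4+u**3+12u**2+194u-1288 = (u**4-u**3+42u**2+50u-92) + (2u**3-30u**2+144u-1196)
  u**4-u**3+42u**2+50u-92 = ((1/2)u+7)(2u**3-30u**2+144u-1196) + (180u**2-360u+8280)
  2u**3-30u**2+144u-1196 = ((1/90)u-13/90)(180u**2-360u+8280) + (0)
Last nonzero remainder: 180u**2-360u+8280. Dividing through by 180 gives the monic gcd u**2-2u+46.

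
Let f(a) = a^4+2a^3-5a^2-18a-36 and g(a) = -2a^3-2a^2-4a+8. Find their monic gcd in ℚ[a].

a^2+2a+4

By polynomial division,
  a^4+2a^3-5a^2-18a-36 = (-(1/2)a-1/2)(-2a^3-2a^2-4a+8) + (-8a^2-16a-32)
  -2a^3-2a^2-4a+8 = ((1/4)a-1/4)(-8a^2-16a-32) + (0)
Last nonzero remainder: -8a^2-16a-32. Dividing through by -8 gives the monic gcd a^2+2a+4.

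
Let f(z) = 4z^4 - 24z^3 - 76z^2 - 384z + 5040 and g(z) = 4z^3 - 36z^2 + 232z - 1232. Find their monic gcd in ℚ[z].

z - 7

Apply the Euclidean algorithm:
  4z^4 - 24z^3 - 76z^2 - 384z + 5040 = (z + 3)(4z^3 - 36z^2 + 232z - 1232) + (-200z^2 + 152z + 8736)
  4z^3 - 36z^2 + 232z - 1232 = (-(1/50)z + 103/625)(-200z^2 + 152z + 8736) + ((238544/625)z - 1669808/625)
  -200z^2 + 152z + 8736 = (-(15625/29818)z - 48750/14909)((238544/625)z - 1669808/625) + (0)
Last nonzero remainder: (238544/625)z - 1669808/625. Dividing through by 238544/625 gives the monic gcd z - 7.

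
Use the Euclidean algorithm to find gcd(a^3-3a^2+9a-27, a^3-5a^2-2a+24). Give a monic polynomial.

a-3

Euclidean algorithm in ℚ[a]:
  a^3-3a^2+9a-27 = (a^3-5a^2-2a+24) + (2a^2+11a-51)
  a^3-5a^2-2a+24 = ((1/2)a-21/4)(2a^2+11a-51) + ((325/4)a-975/4)
  2a^2+11a-51 = ((8/325)a+68/325)((325/4)a-975/4) + (0)
Last nonzero remainder: (325/4)a-975/4. Dividing through by 325/4 gives the monic gcd a-3.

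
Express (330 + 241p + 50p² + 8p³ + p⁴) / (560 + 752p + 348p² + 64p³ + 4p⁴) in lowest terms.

Euclidean algorithm in ℚ[p]:
  p⁴ + 8p³ + 50p² + 241p + 330 = (1/4)(4p⁴ + 64p³ + 348p² + 752p + 560) + (-8p³ - 37p² + 53p + 190)
  4p⁴ + 64p³ + 348p² + 752p + 560 = (-(1/2)p - 91/16)(-8p³ - 37p² + 53p + 190) + ((2625/16)p² + (18375/16)p + 13125/8)
  -8p³ - 37p² + 53p + 190 = (-(128/2625)p + 304/2625)((2625/16)p² + (18375/16)p + 13125/8) + (0)
Last nonzero remainder: (2625/16)p² + (18375/16)p + 13125/8. Dividing through by 2625/16 gives the monic gcd p² + 7p + 10.
Cancel p² + 7p + 10 from numerator and denominator to get the reduced form.

(33 + p + p²)/(56 + 36p + 4p²)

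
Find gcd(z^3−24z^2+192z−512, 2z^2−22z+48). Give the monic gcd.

z−8

By polynomial division,
  z^3−24z^2+192z−512 = ((1/2)z−13/2)(2z^2−22z+48) + (25z−200)
  2z^2−22z+48 = ((2/25)z−6/25)(25z−200) + (0)
Last nonzero remainder: 25z−200. Dividing through by 25 gives the monic gcd z−8.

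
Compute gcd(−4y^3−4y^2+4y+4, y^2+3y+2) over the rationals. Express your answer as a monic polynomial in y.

Repeated division with remainder:
  −4y^3−4y^2+4y+4 = (−4y+8)(y^2+3y+2) + (−12y−12)
  y^2+3y+2 = (−(1/12)y−1/6)(−12y−12) + (0)
Last nonzero remainder: −12y−12. Dividing through by −12 gives the monic gcd y+1.

y+1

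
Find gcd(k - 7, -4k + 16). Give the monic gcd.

Euclidean algorithm in ℚ[k]:
  k - 7 = (-1/4)(-4k + 16) + (-3)
  -4k + 16 = ((4/3)k - 16/3)(-3) + (0)
The last nonzero remainder is the constant -3, so the polynomials are coprime and gcd = 1.

1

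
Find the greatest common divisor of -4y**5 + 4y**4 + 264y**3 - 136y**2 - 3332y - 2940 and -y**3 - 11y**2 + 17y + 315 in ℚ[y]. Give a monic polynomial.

By polynomial division,
  -4y**5 + 4y**4 + 264y**3 - 136y**2 - 3332y - 2940 = (4y**2 - 48y + 332)(-y**3 - 11y**2 + 17y + 315) + (3072y**2 + 6144y - 107520)
  -y**3 - 11y**2 + 17y + 315 = (-(1/3072)y - 3/1024)(3072y**2 + 6144y - 107520) + (0)
Last nonzero remainder: 3072y**2 + 6144y - 107520. Dividing through by 3072 gives the monic gcd y**2 + 2y - 35.

y**2 + 2y - 35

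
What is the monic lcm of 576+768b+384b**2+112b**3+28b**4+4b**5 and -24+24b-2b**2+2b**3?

-144-48b+96b**2+68b**3+21b**4+6b**5+b**6

Apply the Euclidean algorithm:
  4b**5+28b**4+112b**3+384b**2+768b+576 = (2b**2+16b+48)(2b**3-2b**2+24b-24) + (144b**2+1728)
  2b**3-2b**2+24b-24 = ((1/72)b-1/72)(144b**2+1728) + (0)
Last nonzero remainder: 144b**2+1728. Dividing through by 144 gives the monic gcd b**2+12.
Then lcm(f, g) = f·g / gcd(f, g); expanding and making the result monic gives the answer.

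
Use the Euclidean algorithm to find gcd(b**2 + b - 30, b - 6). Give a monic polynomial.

1

Euclidean algorithm in ℚ[b]:
  b**2 + b - 30 = (b + 7)(b - 6) + (12)
  b - 6 = ((1/12)b - 1/2)(12) + (0)
The last nonzero remainder is the constant 12, so the polynomials are coprime and gcd = 1.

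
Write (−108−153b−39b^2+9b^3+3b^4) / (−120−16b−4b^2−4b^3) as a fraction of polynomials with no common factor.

By polynomial division,
  3b^4+9b^3−39b^2−153b−108 = (−(3/4)b−3/2)(−4b^3−4b^2−16b−120) + (−57b^2−267b−288)
  −4b^3−4b^2−16b−120 = ((4/57)b−280/1083)(−57b^2−267b−288) + (−(23400/361)b−70200/361)
  −57b^2−267b−288 = ((6859/7800)b+1444/975)(−(23400/361)b−70200/361) + (0)
Last nonzero remainder: −(23400/361)b−70200/361. Dividing through by −23400/361 gives the monic gcd b+3.
Cancel b+3 from numerator and denominator to get the reduced form.

(36+39b−3b^3)/(40−8b+4b^2)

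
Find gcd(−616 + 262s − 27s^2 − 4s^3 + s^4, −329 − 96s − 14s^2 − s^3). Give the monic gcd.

Repeated division with remainder:
  s^4 − 4s^3 − 27s^2 + 262s − 616 = (−s + 18)(−s^3 − 14s^2 − 96s − 329) + (129s^2 + 1661s + 5306)
  −s^3 − 14s^2 − 96s − 329 = (−(1/129)s − 145/16641)(129s^2 + 1661s + 5306) + (−(672217/16641)s − 4705519/16641)
  129s^2 + 1661s + 5306 = (−(2146689/672217)s − 12613878/672217)(−(672217/16641)s − 4705519/16641) + (0)
Last nonzero remainder: −(672217/16641)s − 4705519/16641. Dividing through by −672217/16641 gives the monic gcd s + 7.

7 + s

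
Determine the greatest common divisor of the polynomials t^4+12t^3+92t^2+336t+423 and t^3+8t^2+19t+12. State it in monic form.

Apply the Euclidean algorithm:
  t^4+12t^3+92t^2+336t+423 = (t+4)(t^3+8t^2+19t+12) + (41t^2+248t+375)
  t^3+8t^2+19t+12 = ((1/41)t+80/1681)(41t^2+248t+375) + (-(3276/1681)t-9828/1681)
  41t^2+248t+375 = (-(68921/3276)t-210125/3276)(-(3276/1681)t-9828/1681) + (0)
Last nonzero remainder: -(3276/1681)t-9828/1681. Dividing through by -3276/1681 gives the monic gcd t+3.

t+3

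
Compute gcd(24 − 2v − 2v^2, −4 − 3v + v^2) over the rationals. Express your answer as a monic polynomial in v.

By polynomial division,
  −2v^2 − 2v + 24 = (−2)(v^2 − 3v − 4) + (−8v + 16)
  v^2 − 3v − 4 = (−(1/8)v + 1/8)(−8v + 16) + (−6)
  −8v + 16 = ((4/3)v − 8/3)(−6) + (0)
The last nonzero remainder is the constant −6, so the polynomials are coprime and gcd = 1.

1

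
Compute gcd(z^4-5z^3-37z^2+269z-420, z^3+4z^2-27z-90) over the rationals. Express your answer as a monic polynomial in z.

z-5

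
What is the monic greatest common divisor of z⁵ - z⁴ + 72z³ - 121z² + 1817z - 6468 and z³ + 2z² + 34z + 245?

z² - 3z + 49

Repeated division with remainder:
  z⁵ - z⁴ + 72z³ - 121z² + 1817z - 6468 = (z² - 3z + 44)(z³ + 2z² + 34z + 245) + (-352z² + 1056z - 17248)
  z³ + 2z² + 34z + 245 = (-(1/352)z - 5/352)(-352z² + 1056z - 17248) + (0)
Last nonzero remainder: -352z² + 1056z - 17248. Dividing through by -352 gives the monic gcd z² - 3z + 49.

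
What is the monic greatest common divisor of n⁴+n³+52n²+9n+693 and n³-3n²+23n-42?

n²-n+21

Euclidean algorithm in ℚ[n]:
  n⁴+n³+52n²+9n+693 = (n+4)(n³-3n²+23n-42) + (41n²-41n+861)
  n³-3n²+23n-42 = ((1/41)n-2/41)(41n²-41n+861) + (0)
Last nonzero remainder: 41n²-41n+861. Dividing through by 41 gives the monic gcd n²-n+21.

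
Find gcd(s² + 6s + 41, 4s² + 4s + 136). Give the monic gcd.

Euclidean algorithm in ℚ[s]:
  s² + 6s + 41 = (1/4)(4s² + 4s + 136) + (5s + 7)
  4s² + 4s + 136 = ((4/5)s - 8/25)(5s + 7) + (3456/25)
  5s + 7 = ((125/3456)s + 175/3456)(3456/25) + (0)
The last nonzero remainder is the constant 3456/25, so the polynomials are coprime and gcd = 1.

1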